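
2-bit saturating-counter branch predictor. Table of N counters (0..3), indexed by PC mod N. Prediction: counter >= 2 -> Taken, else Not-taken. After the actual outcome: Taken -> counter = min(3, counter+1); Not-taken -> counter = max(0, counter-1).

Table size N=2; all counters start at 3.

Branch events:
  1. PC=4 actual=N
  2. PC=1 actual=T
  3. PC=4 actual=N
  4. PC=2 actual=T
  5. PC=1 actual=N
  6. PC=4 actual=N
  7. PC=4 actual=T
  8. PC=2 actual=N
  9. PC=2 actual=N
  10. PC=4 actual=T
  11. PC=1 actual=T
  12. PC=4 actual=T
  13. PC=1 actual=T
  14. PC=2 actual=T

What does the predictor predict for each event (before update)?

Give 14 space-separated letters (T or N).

Ev 1: PC=4 idx=0 pred=T actual=N -> ctr[0]=2
Ev 2: PC=1 idx=1 pred=T actual=T -> ctr[1]=3
Ev 3: PC=4 idx=0 pred=T actual=N -> ctr[0]=1
Ev 4: PC=2 idx=0 pred=N actual=T -> ctr[0]=2
Ev 5: PC=1 idx=1 pred=T actual=N -> ctr[1]=2
Ev 6: PC=4 idx=0 pred=T actual=N -> ctr[0]=1
Ev 7: PC=4 idx=0 pred=N actual=T -> ctr[0]=2
Ev 8: PC=2 idx=0 pred=T actual=N -> ctr[0]=1
Ev 9: PC=2 idx=0 pred=N actual=N -> ctr[0]=0
Ev 10: PC=4 idx=0 pred=N actual=T -> ctr[0]=1
Ev 11: PC=1 idx=1 pred=T actual=T -> ctr[1]=3
Ev 12: PC=4 idx=0 pred=N actual=T -> ctr[0]=2
Ev 13: PC=1 idx=1 pred=T actual=T -> ctr[1]=3
Ev 14: PC=2 idx=0 pred=T actual=T -> ctr[0]=3

Answer: T T T N T T N T N N T N T T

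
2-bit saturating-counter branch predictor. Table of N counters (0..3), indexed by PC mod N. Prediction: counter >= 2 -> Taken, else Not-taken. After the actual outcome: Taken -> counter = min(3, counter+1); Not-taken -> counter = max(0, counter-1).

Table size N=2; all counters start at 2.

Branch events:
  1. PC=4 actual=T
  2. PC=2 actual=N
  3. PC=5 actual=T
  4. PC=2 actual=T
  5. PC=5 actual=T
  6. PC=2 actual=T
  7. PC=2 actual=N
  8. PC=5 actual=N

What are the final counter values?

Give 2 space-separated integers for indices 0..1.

Answer: 2 2

Derivation:
Ev 1: PC=4 idx=0 pred=T actual=T -> ctr[0]=3
Ev 2: PC=2 idx=0 pred=T actual=N -> ctr[0]=2
Ev 3: PC=5 idx=1 pred=T actual=T -> ctr[1]=3
Ev 4: PC=2 idx=0 pred=T actual=T -> ctr[0]=3
Ev 5: PC=5 idx=1 pred=T actual=T -> ctr[1]=3
Ev 6: PC=2 idx=0 pred=T actual=T -> ctr[0]=3
Ev 7: PC=2 idx=0 pred=T actual=N -> ctr[0]=2
Ev 8: PC=5 idx=1 pred=T actual=N -> ctr[1]=2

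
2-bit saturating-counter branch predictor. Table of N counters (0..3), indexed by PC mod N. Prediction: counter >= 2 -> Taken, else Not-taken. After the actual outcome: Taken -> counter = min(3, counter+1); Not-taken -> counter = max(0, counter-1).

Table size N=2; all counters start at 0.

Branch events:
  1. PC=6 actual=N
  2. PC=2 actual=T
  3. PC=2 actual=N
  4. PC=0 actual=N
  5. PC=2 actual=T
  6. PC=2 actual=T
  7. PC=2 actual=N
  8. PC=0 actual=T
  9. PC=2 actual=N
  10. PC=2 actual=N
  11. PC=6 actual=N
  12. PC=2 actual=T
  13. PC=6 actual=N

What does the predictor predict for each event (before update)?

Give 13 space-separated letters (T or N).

Answer: N N N N N N T N T N N N N

Derivation:
Ev 1: PC=6 idx=0 pred=N actual=N -> ctr[0]=0
Ev 2: PC=2 idx=0 pred=N actual=T -> ctr[0]=1
Ev 3: PC=2 idx=0 pred=N actual=N -> ctr[0]=0
Ev 4: PC=0 idx=0 pred=N actual=N -> ctr[0]=0
Ev 5: PC=2 idx=0 pred=N actual=T -> ctr[0]=1
Ev 6: PC=2 idx=0 pred=N actual=T -> ctr[0]=2
Ev 7: PC=2 idx=0 pred=T actual=N -> ctr[0]=1
Ev 8: PC=0 idx=0 pred=N actual=T -> ctr[0]=2
Ev 9: PC=2 idx=0 pred=T actual=N -> ctr[0]=1
Ev 10: PC=2 idx=0 pred=N actual=N -> ctr[0]=0
Ev 11: PC=6 idx=0 pred=N actual=N -> ctr[0]=0
Ev 12: PC=2 idx=0 pred=N actual=T -> ctr[0]=1
Ev 13: PC=6 idx=0 pred=N actual=N -> ctr[0]=0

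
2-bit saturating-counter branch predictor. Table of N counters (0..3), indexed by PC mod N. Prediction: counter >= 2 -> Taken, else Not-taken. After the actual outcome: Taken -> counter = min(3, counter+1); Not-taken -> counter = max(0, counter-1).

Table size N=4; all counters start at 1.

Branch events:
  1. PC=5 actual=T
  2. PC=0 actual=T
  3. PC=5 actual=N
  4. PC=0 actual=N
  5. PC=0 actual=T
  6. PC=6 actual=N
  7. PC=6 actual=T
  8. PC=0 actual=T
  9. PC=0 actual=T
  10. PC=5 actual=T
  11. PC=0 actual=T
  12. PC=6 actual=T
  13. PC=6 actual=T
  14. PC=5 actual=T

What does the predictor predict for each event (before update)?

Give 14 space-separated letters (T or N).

Ev 1: PC=5 idx=1 pred=N actual=T -> ctr[1]=2
Ev 2: PC=0 idx=0 pred=N actual=T -> ctr[0]=2
Ev 3: PC=5 idx=1 pred=T actual=N -> ctr[1]=1
Ev 4: PC=0 idx=0 pred=T actual=N -> ctr[0]=1
Ev 5: PC=0 idx=0 pred=N actual=T -> ctr[0]=2
Ev 6: PC=6 idx=2 pred=N actual=N -> ctr[2]=0
Ev 7: PC=6 idx=2 pred=N actual=T -> ctr[2]=1
Ev 8: PC=0 idx=0 pred=T actual=T -> ctr[0]=3
Ev 9: PC=0 idx=0 pred=T actual=T -> ctr[0]=3
Ev 10: PC=5 idx=1 pred=N actual=T -> ctr[1]=2
Ev 11: PC=0 idx=0 pred=T actual=T -> ctr[0]=3
Ev 12: PC=6 idx=2 pred=N actual=T -> ctr[2]=2
Ev 13: PC=6 idx=2 pred=T actual=T -> ctr[2]=3
Ev 14: PC=5 idx=1 pred=T actual=T -> ctr[1]=3

Answer: N N T T N N N T T N T N T T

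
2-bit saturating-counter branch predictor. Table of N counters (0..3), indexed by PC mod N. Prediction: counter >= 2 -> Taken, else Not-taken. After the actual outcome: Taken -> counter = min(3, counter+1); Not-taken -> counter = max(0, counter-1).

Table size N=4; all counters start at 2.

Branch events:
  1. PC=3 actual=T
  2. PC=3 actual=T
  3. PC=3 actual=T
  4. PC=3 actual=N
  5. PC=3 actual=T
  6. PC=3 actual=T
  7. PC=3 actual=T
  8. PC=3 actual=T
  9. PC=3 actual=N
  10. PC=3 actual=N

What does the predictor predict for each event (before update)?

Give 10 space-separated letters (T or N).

Ev 1: PC=3 idx=3 pred=T actual=T -> ctr[3]=3
Ev 2: PC=3 idx=3 pred=T actual=T -> ctr[3]=3
Ev 3: PC=3 idx=3 pred=T actual=T -> ctr[3]=3
Ev 4: PC=3 idx=3 pred=T actual=N -> ctr[3]=2
Ev 5: PC=3 idx=3 pred=T actual=T -> ctr[3]=3
Ev 6: PC=3 idx=3 pred=T actual=T -> ctr[3]=3
Ev 7: PC=3 idx=3 pred=T actual=T -> ctr[3]=3
Ev 8: PC=3 idx=3 pred=T actual=T -> ctr[3]=3
Ev 9: PC=3 idx=3 pred=T actual=N -> ctr[3]=2
Ev 10: PC=3 idx=3 pred=T actual=N -> ctr[3]=1

Answer: T T T T T T T T T T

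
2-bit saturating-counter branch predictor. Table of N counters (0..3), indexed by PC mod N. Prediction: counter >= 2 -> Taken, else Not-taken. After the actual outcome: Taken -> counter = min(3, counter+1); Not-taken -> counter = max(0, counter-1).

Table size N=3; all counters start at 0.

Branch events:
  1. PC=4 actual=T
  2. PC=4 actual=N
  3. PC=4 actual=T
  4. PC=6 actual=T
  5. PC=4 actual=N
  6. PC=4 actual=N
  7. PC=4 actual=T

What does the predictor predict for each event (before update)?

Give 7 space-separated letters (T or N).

Ev 1: PC=4 idx=1 pred=N actual=T -> ctr[1]=1
Ev 2: PC=4 idx=1 pred=N actual=N -> ctr[1]=0
Ev 3: PC=4 idx=1 pred=N actual=T -> ctr[1]=1
Ev 4: PC=6 idx=0 pred=N actual=T -> ctr[0]=1
Ev 5: PC=4 idx=1 pred=N actual=N -> ctr[1]=0
Ev 6: PC=4 idx=1 pred=N actual=N -> ctr[1]=0
Ev 7: PC=4 idx=1 pred=N actual=T -> ctr[1]=1

Answer: N N N N N N N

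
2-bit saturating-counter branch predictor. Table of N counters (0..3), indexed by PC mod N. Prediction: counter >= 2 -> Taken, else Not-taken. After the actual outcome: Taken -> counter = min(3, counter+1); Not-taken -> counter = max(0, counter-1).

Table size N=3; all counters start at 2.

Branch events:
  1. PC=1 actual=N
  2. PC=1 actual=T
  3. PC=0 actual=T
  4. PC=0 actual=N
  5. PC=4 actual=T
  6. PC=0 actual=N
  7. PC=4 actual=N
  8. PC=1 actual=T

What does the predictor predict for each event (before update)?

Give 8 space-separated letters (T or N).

Ev 1: PC=1 idx=1 pred=T actual=N -> ctr[1]=1
Ev 2: PC=1 idx=1 pred=N actual=T -> ctr[1]=2
Ev 3: PC=0 idx=0 pred=T actual=T -> ctr[0]=3
Ev 4: PC=0 idx=0 pred=T actual=N -> ctr[0]=2
Ev 5: PC=4 idx=1 pred=T actual=T -> ctr[1]=3
Ev 6: PC=0 idx=0 pred=T actual=N -> ctr[0]=1
Ev 7: PC=4 idx=1 pred=T actual=N -> ctr[1]=2
Ev 8: PC=1 idx=1 pred=T actual=T -> ctr[1]=3

Answer: T N T T T T T T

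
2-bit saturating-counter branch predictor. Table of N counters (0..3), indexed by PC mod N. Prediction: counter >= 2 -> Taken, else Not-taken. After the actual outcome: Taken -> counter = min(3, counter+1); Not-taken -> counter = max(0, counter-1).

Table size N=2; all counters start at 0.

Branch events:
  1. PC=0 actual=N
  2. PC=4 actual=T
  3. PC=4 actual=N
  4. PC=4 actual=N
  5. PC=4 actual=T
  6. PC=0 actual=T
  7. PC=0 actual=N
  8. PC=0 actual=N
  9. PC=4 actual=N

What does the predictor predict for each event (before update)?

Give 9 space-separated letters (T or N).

Ev 1: PC=0 idx=0 pred=N actual=N -> ctr[0]=0
Ev 2: PC=4 idx=0 pred=N actual=T -> ctr[0]=1
Ev 3: PC=4 idx=0 pred=N actual=N -> ctr[0]=0
Ev 4: PC=4 idx=0 pred=N actual=N -> ctr[0]=0
Ev 5: PC=4 idx=0 pred=N actual=T -> ctr[0]=1
Ev 6: PC=0 idx=0 pred=N actual=T -> ctr[0]=2
Ev 7: PC=0 idx=0 pred=T actual=N -> ctr[0]=1
Ev 8: PC=0 idx=0 pred=N actual=N -> ctr[0]=0
Ev 9: PC=4 idx=0 pred=N actual=N -> ctr[0]=0

Answer: N N N N N N T N N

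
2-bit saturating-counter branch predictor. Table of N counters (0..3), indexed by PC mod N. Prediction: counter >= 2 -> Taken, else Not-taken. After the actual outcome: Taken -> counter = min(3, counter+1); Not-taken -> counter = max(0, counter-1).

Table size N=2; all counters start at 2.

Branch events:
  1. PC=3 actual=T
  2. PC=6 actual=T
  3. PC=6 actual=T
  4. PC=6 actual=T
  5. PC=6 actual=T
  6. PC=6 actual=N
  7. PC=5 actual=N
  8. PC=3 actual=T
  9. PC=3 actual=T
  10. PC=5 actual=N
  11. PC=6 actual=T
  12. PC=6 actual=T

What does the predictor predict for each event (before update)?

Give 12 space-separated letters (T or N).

Answer: T T T T T T T T T T T T

Derivation:
Ev 1: PC=3 idx=1 pred=T actual=T -> ctr[1]=3
Ev 2: PC=6 idx=0 pred=T actual=T -> ctr[0]=3
Ev 3: PC=6 idx=0 pred=T actual=T -> ctr[0]=3
Ev 4: PC=6 idx=0 pred=T actual=T -> ctr[0]=3
Ev 5: PC=6 idx=0 pred=T actual=T -> ctr[0]=3
Ev 6: PC=6 idx=0 pred=T actual=N -> ctr[0]=2
Ev 7: PC=5 idx=1 pred=T actual=N -> ctr[1]=2
Ev 8: PC=3 idx=1 pred=T actual=T -> ctr[1]=3
Ev 9: PC=3 idx=1 pred=T actual=T -> ctr[1]=3
Ev 10: PC=5 idx=1 pred=T actual=N -> ctr[1]=2
Ev 11: PC=6 idx=0 pred=T actual=T -> ctr[0]=3
Ev 12: PC=6 idx=0 pred=T actual=T -> ctr[0]=3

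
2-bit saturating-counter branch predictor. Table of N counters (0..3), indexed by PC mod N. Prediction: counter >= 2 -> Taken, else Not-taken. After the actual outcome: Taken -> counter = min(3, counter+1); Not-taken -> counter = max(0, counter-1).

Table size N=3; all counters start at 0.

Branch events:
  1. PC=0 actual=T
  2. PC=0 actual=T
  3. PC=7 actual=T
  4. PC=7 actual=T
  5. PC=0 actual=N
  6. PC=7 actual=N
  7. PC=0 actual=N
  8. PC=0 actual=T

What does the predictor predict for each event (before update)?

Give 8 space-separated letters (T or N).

Answer: N N N N T T N N

Derivation:
Ev 1: PC=0 idx=0 pred=N actual=T -> ctr[0]=1
Ev 2: PC=0 idx=0 pred=N actual=T -> ctr[0]=2
Ev 3: PC=7 idx=1 pred=N actual=T -> ctr[1]=1
Ev 4: PC=7 idx=1 pred=N actual=T -> ctr[1]=2
Ev 5: PC=0 idx=0 pred=T actual=N -> ctr[0]=1
Ev 6: PC=7 idx=1 pred=T actual=N -> ctr[1]=1
Ev 7: PC=0 idx=0 pred=N actual=N -> ctr[0]=0
Ev 8: PC=0 idx=0 pred=N actual=T -> ctr[0]=1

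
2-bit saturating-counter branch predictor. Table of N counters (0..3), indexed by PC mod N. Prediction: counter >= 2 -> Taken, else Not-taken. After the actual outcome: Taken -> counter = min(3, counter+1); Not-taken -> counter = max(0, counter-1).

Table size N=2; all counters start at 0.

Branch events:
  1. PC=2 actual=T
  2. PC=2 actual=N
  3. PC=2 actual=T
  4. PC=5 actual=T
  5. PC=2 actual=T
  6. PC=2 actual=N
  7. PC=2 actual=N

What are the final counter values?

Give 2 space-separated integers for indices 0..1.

Answer: 0 1

Derivation:
Ev 1: PC=2 idx=0 pred=N actual=T -> ctr[0]=1
Ev 2: PC=2 idx=0 pred=N actual=N -> ctr[0]=0
Ev 3: PC=2 idx=0 pred=N actual=T -> ctr[0]=1
Ev 4: PC=5 idx=1 pred=N actual=T -> ctr[1]=1
Ev 5: PC=2 idx=0 pred=N actual=T -> ctr[0]=2
Ev 6: PC=2 idx=0 pred=T actual=N -> ctr[0]=1
Ev 7: PC=2 idx=0 pred=N actual=N -> ctr[0]=0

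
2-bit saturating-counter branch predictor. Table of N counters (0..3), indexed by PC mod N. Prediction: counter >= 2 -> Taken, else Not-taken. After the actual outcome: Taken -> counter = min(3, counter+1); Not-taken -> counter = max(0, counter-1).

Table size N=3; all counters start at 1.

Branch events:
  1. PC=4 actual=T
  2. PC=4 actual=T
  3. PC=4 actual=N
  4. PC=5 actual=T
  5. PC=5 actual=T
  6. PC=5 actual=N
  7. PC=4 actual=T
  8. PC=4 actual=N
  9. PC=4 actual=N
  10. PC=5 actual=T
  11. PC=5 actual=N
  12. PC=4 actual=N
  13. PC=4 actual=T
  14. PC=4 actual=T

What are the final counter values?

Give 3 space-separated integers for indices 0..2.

Answer: 1 2 2

Derivation:
Ev 1: PC=4 idx=1 pred=N actual=T -> ctr[1]=2
Ev 2: PC=4 idx=1 pred=T actual=T -> ctr[1]=3
Ev 3: PC=4 idx=1 pred=T actual=N -> ctr[1]=2
Ev 4: PC=5 idx=2 pred=N actual=T -> ctr[2]=2
Ev 5: PC=5 idx=2 pred=T actual=T -> ctr[2]=3
Ev 6: PC=5 idx=2 pred=T actual=N -> ctr[2]=2
Ev 7: PC=4 idx=1 pred=T actual=T -> ctr[1]=3
Ev 8: PC=4 idx=1 pred=T actual=N -> ctr[1]=2
Ev 9: PC=4 idx=1 pred=T actual=N -> ctr[1]=1
Ev 10: PC=5 idx=2 pred=T actual=T -> ctr[2]=3
Ev 11: PC=5 idx=2 pred=T actual=N -> ctr[2]=2
Ev 12: PC=4 idx=1 pred=N actual=N -> ctr[1]=0
Ev 13: PC=4 idx=1 pred=N actual=T -> ctr[1]=1
Ev 14: PC=4 idx=1 pred=N actual=T -> ctr[1]=2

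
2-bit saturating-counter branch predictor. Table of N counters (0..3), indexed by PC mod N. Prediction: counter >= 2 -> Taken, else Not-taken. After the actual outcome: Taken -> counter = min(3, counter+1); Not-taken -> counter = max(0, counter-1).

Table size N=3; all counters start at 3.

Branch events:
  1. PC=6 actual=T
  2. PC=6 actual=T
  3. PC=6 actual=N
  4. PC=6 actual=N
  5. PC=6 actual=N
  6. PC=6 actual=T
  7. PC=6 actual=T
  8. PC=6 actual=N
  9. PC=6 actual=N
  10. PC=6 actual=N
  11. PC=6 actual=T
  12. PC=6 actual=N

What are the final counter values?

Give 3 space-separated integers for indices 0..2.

Answer: 0 3 3

Derivation:
Ev 1: PC=6 idx=0 pred=T actual=T -> ctr[0]=3
Ev 2: PC=6 idx=0 pred=T actual=T -> ctr[0]=3
Ev 3: PC=6 idx=0 pred=T actual=N -> ctr[0]=2
Ev 4: PC=6 idx=0 pred=T actual=N -> ctr[0]=1
Ev 5: PC=6 idx=0 pred=N actual=N -> ctr[0]=0
Ev 6: PC=6 idx=0 pred=N actual=T -> ctr[0]=1
Ev 7: PC=6 idx=0 pred=N actual=T -> ctr[0]=2
Ev 8: PC=6 idx=0 pred=T actual=N -> ctr[0]=1
Ev 9: PC=6 idx=0 pred=N actual=N -> ctr[0]=0
Ev 10: PC=6 idx=0 pred=N actual=N -> ctr[0]=0
Ev 11: PC=6 idx=0 pred=N actual=T -> ctr[0]=1
Ev 12: PC=6 idx=0 pred=N actual=N -> ctr[0]=0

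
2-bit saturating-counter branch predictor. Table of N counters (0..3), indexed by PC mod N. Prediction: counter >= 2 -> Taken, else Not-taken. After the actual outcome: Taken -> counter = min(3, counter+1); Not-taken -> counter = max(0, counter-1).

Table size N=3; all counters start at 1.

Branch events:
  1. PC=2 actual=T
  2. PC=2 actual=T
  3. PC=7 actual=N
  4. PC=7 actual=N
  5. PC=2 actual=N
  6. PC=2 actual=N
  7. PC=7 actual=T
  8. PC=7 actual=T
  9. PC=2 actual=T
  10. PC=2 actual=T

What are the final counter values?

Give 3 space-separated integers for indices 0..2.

Ev 1: PC=2 idx=2 pred=N actual=T -> ctr[2]=2
Ev 2: PC=2 idx=2 pred=T actual=T -> ctr[2]=3
Ev 3: PC=7 idx=1 pred=N actual=N -> ctr[1]=0
Ev 4: PC=7 idx=1 pred=N actual=N -> ctr[1]=0
Ev 5: PC=2 idx=2 pred=T actual=N -> ctr[2]=2
Ev 6: PC=2 idx=2 pred=T actual=N -> ctr[2]=1
Ev 7: PC=7 idx=1 pred=N actual=T -> ctr[1]=1
Ev 8: PC=7 idx=1 pred=N actual=T -> ctr[1]=2
Ev 9: PC=2 idx=2 pred=N actual=T -> ctr[2]=2
Ev 10: PC=2 idx=2 pred=T actual=T -> ctr[2]=3

Answer: 1 2 3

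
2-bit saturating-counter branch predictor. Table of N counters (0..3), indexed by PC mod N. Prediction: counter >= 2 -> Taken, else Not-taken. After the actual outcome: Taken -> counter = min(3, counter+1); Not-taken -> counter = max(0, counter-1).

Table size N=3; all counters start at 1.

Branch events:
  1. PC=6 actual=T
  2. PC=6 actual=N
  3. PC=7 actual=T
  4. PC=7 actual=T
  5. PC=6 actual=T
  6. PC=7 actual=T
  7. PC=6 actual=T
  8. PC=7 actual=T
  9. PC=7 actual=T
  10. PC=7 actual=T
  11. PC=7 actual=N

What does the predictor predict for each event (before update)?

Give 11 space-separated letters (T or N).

Answer: N T N T N T T T T T T

Derivation:
Ev 1: PC=6 idx=0 pred=N actual=T -> ctr[0]=2
Ev 2: PC=6 idx=0 pred=T actual=N -> ctr[0]=1
Ev 3: PC=7 idx=1 pred=N actual=T -> ctr[1]=2
Ev 4: PC=7 idx=1 pred=T actual=T -> ctr[1]=3
Ev 5: PC=6 idx=0 pred=N actual=T -> ctr[0]=2
Ev 6: PC=7 idx=1 pred=T actual=T -> ctr[1]=3
Ev 7: PC=6 idx=0 pred=T actual=T -> ctr[0]=3
Ev 8: PC=7 idx=1 pred=T actual=T -> ctr[1]=3
Ev 9: PC=7 idx=1 pred=T actual=T -> ctr[1]=3
Ev 10: PC=7 idx=1 pred=T actual=T -> ctr[1]=3
Ev 11: PC=7 idx=1 pred=T actual=N -> ctr[1]=2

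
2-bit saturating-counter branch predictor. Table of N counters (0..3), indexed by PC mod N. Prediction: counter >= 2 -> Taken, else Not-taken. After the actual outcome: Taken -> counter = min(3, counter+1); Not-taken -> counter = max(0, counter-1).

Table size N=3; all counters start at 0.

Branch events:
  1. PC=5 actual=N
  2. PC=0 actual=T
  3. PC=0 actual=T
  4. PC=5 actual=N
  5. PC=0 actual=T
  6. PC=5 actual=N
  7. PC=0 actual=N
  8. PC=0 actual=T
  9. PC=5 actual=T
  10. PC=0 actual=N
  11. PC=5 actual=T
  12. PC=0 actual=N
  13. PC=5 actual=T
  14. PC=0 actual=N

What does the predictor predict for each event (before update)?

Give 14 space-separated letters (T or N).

Ev 1: PC=5 idx=2 pred=N actual=N -> ctr[2]=0
Ev 2: PC=0 idx=0 pred=N actual=T -> ctr[0]=1
Ev 3: PC=0 idx=0 pred=N actual=T -> ctr[0]=2
Ev 4: PC=5 idx=2 pred=N actual=N -> ctr[2]=0
Ev 5: PC=0 idx=0 pred=T actual=T -> ctr[0]=3
Ev 6: PC=5 idx=2 pred=N actual=N -> ctr[2]=0
Ev 7: PC=0 idx=0 pred=T actual=N -> ctr[0]=2
Ev 8: PC=0 idx=0 pred=T actual=T -> ctr[0]=3
Ev 9: PC=5 idx=2 pred=N actual=T -> ctr[2]=1
Ev 10: PC=0 idx=0 pred=T actual=N -> ctr[0]=2
Ev 11: PC=5 idx=2 pred=N actual=T -> ctr[2]=2
Ev 12: PC=0 idx=0 pred=T actual=N -> ctr[0]=1
Ev 13: PC=5 idx=2 pred=T actual=T -> ctr[2]=3
Ev 14: PC=0 idx=0 pred=N actual=N -> ctr[0]=0

Answer: N N N N T N T T N T N T T N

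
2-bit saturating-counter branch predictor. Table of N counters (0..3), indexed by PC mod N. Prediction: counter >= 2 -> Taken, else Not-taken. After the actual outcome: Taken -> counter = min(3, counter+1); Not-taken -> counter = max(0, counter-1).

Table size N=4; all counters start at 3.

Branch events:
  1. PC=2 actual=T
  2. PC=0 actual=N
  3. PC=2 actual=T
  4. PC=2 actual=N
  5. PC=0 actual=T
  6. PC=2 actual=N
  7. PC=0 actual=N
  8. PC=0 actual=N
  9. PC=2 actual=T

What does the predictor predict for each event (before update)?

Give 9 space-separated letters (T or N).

Ev 1: PC=2 idx=2 pred=T actual=T -> ctr[2]=3
Ev 2: PC=0 idx=0 pred=T actual=N -> ctr[0]=2
Ev 3: PC=2 idx=2 pred=T actual=T -> ctr[2]=3
Ev 4: PC=2 idx=2 pred=T actual=N -> ctr[2]=2
Ev 5: PC=0 idx=0 pred=T actual=T -> ctr[0]=3
Ev 6: PC=2 idx=2 pred=T actual=N -> ctr[2]=1
Ev 7: PC=0 idx=0 pred=T actual=N -> ctr[0]=2
Ev 8: PC=0 idx=0 pred=T actual=N -> ctr[0]=1
Ev 9: PC=2 idx=2 pred=N actual=T -> ctr[2]=2

Answer: T T T T T T T T N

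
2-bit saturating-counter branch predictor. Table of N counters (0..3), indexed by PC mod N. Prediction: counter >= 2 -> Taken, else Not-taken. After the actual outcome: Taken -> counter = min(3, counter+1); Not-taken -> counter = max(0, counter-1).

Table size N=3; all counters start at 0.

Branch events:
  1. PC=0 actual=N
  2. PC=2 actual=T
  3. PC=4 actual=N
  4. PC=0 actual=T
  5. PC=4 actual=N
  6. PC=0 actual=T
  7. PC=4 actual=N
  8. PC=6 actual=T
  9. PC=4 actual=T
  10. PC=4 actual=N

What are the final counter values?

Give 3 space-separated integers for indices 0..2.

Answer: 3 0 1

Derivation:
Ev 1: PC=0 idx=0 pred=N actual=N -> ctr[0]=0
Ev 2: PC=2 idx=2 pred=N actual=T -> ctr[2]=1
Ev 3: PC=4 idx=1 pred=N actual=N -> ctr[1]=0
Ev 4: PC=0 idx=0 pred=N actual=T -> ctr[0]=1
Ev 5: PC=4 idx=1 pred=N actual=N -> ctr[1]=0
Ev 6: PC=0 idx=0 pred=N actual=T -> ctr[0]=2
Ev 7: PC=4 idx=1 pred=N actual=N -> ctr[1]=0
Ev 8: PC=6 idx=0 pred=T actual=T -> ctr[0]=3
Ev 9: PC=4 idx=1 pred=N actual=T -> ctr[1]=1
Ev 10: PC=4 idx=1 pred=N actual=N -> ctr[1]=0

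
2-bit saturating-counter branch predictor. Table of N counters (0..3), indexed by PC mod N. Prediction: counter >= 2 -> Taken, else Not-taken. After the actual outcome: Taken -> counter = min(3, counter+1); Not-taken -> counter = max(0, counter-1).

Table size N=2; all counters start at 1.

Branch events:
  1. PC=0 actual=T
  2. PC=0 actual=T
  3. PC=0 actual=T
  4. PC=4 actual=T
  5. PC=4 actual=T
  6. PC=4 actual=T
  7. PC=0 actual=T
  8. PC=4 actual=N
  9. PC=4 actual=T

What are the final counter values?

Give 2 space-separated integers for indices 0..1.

Answer: 3 1

Derivation:
Ev 1: PC=0 idx=0 pred=N actual=T -> ctr[0]=2
Ev 2: PC=0 idx=0 pred=T actual=T -> ctr[0]=3
Ev 3: PC=0 idx=0 pred=T actual=T -> ctr[0]=3
Ev 4: PC=4 idx=0 pred=T actual=T -> ctr[0]=3
Ev 5: PC=4 idx=0 pred=T actual=T -> ctr[0]=3
Ev 6: PC=4 idx=0 pred=T actual=T -> ctr[0]=3
Ev 7: PC=0 idx=0 pred=T actual=T -> ctr[0]=3
Ev 8: PC=4 idx=0 pred=T actual=N -> ctr[0]=2
Ev 9: PC=4 idx=0 pred=T actual=T -> ctr[0]=3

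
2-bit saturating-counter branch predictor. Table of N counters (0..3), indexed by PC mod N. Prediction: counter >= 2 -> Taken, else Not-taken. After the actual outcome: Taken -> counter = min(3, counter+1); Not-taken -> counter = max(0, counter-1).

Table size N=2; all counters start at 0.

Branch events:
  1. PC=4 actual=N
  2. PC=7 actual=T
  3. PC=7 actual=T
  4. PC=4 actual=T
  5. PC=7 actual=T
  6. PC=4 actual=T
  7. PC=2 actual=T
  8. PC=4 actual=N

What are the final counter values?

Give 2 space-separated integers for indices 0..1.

Ev 1: PC=4 idx=0 pred=N actual=N -> ctr[0]=0
Ev 2: PC=7 idx=1 pred=N actual=T -> ctr[1]=1
Ev 3: PC=7 idx=1 pred=N actual=T -> ctr[1]=2
Ev 4: PC=4 idx=0 pred=N actual=T -> ctr[0]=1
Ev 5: PC=7 idx=1 pred=T actual=T -> ctr[1]=3
Ev 6: PC=4 idx=0 pred=N actual=T -> ctr[0]=2
Ev 7: PC=2 idx=0 pred=T actual=T -> ctr[0]=3
Ev 8: PC=4 idx=0 pred=T actual=N -> ctr[0]=2

Answer: 2 3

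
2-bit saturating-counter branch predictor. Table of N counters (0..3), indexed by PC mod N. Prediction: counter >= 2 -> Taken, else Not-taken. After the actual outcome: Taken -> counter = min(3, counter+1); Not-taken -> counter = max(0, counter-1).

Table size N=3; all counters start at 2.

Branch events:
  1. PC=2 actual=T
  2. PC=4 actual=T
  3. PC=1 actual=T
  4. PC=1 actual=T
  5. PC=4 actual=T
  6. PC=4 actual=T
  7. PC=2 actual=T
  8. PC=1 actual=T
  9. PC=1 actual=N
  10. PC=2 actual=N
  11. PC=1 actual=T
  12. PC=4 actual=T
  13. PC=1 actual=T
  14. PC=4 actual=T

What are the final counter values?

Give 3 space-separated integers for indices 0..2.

Answer: 2 3 2

Derivation:
Ev 1: PC=2 idx=2 pred=T actual=T -> ctr[2]=3
Ev 2: PC=4 idx=1 pred=T actual=T -> ctr[1]=3
Ev 3: PC=1 idx=1 pred=T actual=T -> ctr[1]=3
Ev 4: PC=1 idx=1 pred=T actual=T -> ctr[1]=3
Ev 5: PC=4 idx=1 pred=T actual=T -> ctr[1]=3
Ev 6: PC=4 idx=1 pred=T actual=T -> ctr[1]=3
Ev 7: PC=2 idx=2 pred=T actual=T -> ctr[2]=3
Ev 8: PC=1 idx=1 pred=T actual=T -> ctr[1]=3
Ev 9: PC=1 idx=1 pred=T actual=N -> ctr[1]=2
Ev 10: PC=2 idx=2 pred=T actual=N -> ctr[2]=2
Ev 11: PC=1 idx=1 pred=T actual=T -> ctr[1]=3
Ev 12: PC=4 idx=1 pred=T actual=T -> ctr[1]=3
Ev 13: PC=1 idx=1 pred=T actual=T -> ctr[1]=3
Ev 14: PC=4 idx=1 pred=T actual=T -> ctr[1]=3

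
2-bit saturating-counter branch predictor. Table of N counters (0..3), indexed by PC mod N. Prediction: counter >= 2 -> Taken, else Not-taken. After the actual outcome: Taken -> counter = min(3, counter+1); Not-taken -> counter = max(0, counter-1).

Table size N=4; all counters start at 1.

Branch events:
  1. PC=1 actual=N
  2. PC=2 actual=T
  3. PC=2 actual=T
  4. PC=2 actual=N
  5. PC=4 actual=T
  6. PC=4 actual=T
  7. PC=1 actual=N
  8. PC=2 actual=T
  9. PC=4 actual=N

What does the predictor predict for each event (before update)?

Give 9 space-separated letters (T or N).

Answer: N N T T N T N T T

Derivation:
Ev 1: PC=1 idx=1 pred=N actual=N -> ctr[1]=0
Ev 2: PC=2 idx=2 pred=N actual=T -> ctr[2]=2
Ev 3: PC=2 idx=2 pred=T actual=T -> ctr[2]=3
Ev 4: PC=2 idx=2 pred=T actual=N -> ctr[2]=2
Ev 5: PC=4 idx=0 pred=N actual=T -> ctr[0]=2
Ev 6: PC=4 idx=0 pred=T actual=T -> ctr[0]=3
Ev 7: PC=1 idx=1 pred=N actual=N -> ctr[1]=0
Ev 8: PC=2 idx=2 pred=T actual=T -> ctr[2]=3
Ev 9: PC=4 idx=0 pred=T actual=N -> ctr[0]=2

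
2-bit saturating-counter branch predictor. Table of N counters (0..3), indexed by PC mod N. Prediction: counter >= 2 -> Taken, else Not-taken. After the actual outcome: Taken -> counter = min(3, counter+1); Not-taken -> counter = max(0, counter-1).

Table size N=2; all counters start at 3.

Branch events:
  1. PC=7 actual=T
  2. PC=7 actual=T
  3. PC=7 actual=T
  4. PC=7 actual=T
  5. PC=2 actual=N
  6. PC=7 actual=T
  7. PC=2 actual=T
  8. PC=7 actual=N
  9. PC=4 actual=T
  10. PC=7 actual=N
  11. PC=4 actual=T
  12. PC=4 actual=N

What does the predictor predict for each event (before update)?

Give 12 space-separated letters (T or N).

Ev 1: PC=7 idx=1 pred=T actual=T -> ctr[1]=3
Ev 2: PC=7 idx=1 pred=T actual=T -> ctr[1]=3
Ev 3: PC=7 idx=1 pred=T actual=T -> ctr[1]=3
Ev 4: PC=7 idx=1 pred=T actual=T -> ctr[1]=3
Ev 5: PC=2 idx=0 pred=T actual=N -> ctr[0]=2
Ev 6: PC=7 idx=1 pred=T actual=T -> ctr[1]=3
Ev 7: PC=2 idx=0 pred=T actual=T -> ctr[0]=3
Ev 8: PC=7 idx=1 pred=T actual=N -> ctr[1]=2
Ev 9: PC=4 idx=0 pred=T actual=T -> ctr[0]=3
Ev 10: PC=7 idx=1 pred=T actual=N -> ctr[1]=1
Ev 11: PC=4 idx=0 pred=T actual=T -> ctr[0]=3
Ev 12: PC=4 idx=0 pred=T actual=N -> ctr[0]=2

Answer: T T T T T T T T T T T T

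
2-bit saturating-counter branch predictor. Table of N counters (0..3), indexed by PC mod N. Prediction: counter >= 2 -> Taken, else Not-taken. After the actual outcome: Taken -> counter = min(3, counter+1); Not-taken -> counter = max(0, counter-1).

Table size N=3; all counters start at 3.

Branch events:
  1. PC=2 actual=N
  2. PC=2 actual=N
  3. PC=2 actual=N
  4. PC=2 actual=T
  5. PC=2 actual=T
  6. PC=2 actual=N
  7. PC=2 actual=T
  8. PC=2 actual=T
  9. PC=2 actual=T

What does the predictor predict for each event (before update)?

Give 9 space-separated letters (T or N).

Answer: T T N N N T N T T

Derivation:
Ev 1: PC=2 idx=2 pred=T actual=N -> ctr[2]=2
Ev 2: PC=2 idx=2 pred=T actual=N -> ctr[2]=1
Ev 3: PC=2 idx=2 pred=N actual=N -> ctr[2]=0
Ev 4: PC=2 idx=2 pred=N actual=T -> ctr[2]=1
Ev 5: PC=2 idx=2 pred=N actual=T -> ctr[2]=2
Ev 6: PC=2 idx=2 pred=T actual=N -> ctr[2]=1
Ev 7: PC=2 idx=2 pred=N actual=T -> ctr[2]=2
Ev 8: PC=2 idx=2 pred=T actual=T -> ctr[2]=3
Ev 9: PC=2 idx=2 pred=T actual=T -> ctr[2]=3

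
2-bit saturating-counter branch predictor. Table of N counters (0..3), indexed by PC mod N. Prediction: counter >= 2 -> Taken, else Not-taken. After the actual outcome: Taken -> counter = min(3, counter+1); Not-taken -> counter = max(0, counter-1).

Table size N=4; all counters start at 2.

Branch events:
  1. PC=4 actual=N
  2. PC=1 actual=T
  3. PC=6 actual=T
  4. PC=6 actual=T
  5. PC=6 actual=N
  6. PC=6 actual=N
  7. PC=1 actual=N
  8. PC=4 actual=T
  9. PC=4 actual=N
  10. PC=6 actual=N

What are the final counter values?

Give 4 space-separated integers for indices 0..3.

Answer: 1 2 0 2

Derivation:
Ev 1: PC=4 idx=0 pred=T actual=N -> ctr[0]=1
Ev 2: PC=1 idx=1 pred=T actual=T -> ctr[1]=3
Ev 3: PC=6 idx=2 pred=T actual=T -> ctr[2]=3
Ev 4: PC=6 idx=2 pred=T actual=T -> ctr[2]=3
Ev 5: PC=6 idx=2 pred=T actual=N -> ctr[2]=2
Ev 6: PC=6 idx=2 pred=T actual=N -> ctr[2]=1
Ev 7: PC=1 idx=1 pred=T actual=N -> ctr[1]=2
Ev 8: PC=4 idx=0 pred=N actual=T -> ctr[0]=2
Ev 9: PC=4 idx=0 pred=T actual=N -> ctr[0]=1
Ev 10: PC=6 idx=2 pred=N actual=N -> ctr[2]=0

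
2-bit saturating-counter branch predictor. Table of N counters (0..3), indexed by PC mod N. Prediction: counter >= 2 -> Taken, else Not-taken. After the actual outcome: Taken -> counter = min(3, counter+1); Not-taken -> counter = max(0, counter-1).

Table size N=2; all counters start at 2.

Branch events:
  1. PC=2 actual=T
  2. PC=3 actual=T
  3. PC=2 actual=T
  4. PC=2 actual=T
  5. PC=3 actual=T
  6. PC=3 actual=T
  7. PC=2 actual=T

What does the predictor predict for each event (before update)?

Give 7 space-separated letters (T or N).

Answer: T T T T T T T

Derivation:
Ev 1: PC=2 idx=0 pred=T actual=T -> ctr[0]=3
Ev 2: PC=3 idx=1 pred=T actual=T -> ctr[1]=3
Ev 3: PC=2 idx=0 pred=T actual=T -> ctr[0]=3
Ev 4: PC=2 idx=0 pred=T actual=T -> ctr[0]=3
Ev 5: PC=3 idx=1 pred=T actual=T -> ctr[1]=3
Ev 6: PC=3 idx=1 pred=T actual=T -> ctr[1]=3
Ev 7: PC=2 idx=0 pred=T actual=T -> ctr[0]=3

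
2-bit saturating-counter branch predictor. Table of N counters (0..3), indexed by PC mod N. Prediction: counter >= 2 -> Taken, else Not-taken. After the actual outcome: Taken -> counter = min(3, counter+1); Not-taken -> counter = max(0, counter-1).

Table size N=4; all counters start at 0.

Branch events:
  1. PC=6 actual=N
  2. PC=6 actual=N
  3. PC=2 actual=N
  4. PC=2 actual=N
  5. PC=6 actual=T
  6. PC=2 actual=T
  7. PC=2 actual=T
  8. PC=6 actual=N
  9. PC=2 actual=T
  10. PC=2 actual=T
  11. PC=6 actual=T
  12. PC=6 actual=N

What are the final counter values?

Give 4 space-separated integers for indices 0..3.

Ev 1: PC=6 idx=2 pred=N actual=N -> ctr[2]=0
Ev 2: PC=6 idx=2 pred=N actual=N -> ctr[2]=0
Ev 3: PC=2 idx=2 pred=N actual=N -> ctr[2]=0
Ev 4: PC=2 idx=2 pred=N actual=N -> ctr[2]=0
Ev 5: PC=6 idx=2 pred=N actual=T -> ctr[2]=1
Ev 6: PC=2 idx=2 pred=N actual=T -> ctr[2]=2
Ev 7: PC=2 idx=2 pred=T actual=T -> ctr[2]=3
Ev 8: PC=6 idx=2 pred=T actual=N -> ctr[2]=2
Ev 9: PC=2 idx=2 pred=T actual=T -> ctr[2]=3
Ev 10: PC=2 idx=2 pred=T actual=T -> ctr[2]=3
Ev 11: PC=6 idx=2 pred=T actual=T -> ctr[2]=3
Ev 12: PC=6 idx=2 pred=T actual=N -> ctr[2]=2

Answer: 0 0 2 0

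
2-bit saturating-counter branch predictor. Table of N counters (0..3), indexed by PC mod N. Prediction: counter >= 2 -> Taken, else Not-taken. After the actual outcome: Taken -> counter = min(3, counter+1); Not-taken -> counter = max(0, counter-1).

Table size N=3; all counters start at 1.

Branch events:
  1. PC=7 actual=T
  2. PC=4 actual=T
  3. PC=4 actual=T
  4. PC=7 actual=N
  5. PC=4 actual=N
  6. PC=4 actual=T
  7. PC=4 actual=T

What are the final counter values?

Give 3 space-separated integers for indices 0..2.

Ev 1: PC=7 idx=1 pred=N actual=T -> ctr[1]=2
Ev 2: PC=4 idx=1 pred=T actual=T -> ctr[1]=3
Ev 3: PC=4 idx=1 pred=T actual=T -> ctr[1]=3
Ev 4: PC=7 idx=1 pred=T actual=N -> ctr[1]=2
Ev 5: PC=4 idx=1 pred=T actual=N -> ctr[1]=1
Ev 6: PC=4 idx=1 pred=N actual=T -> ctr[1]=2
Ev 7: PC=4 idx=1 pred=T actual=T -> ctr[1]=3

Answer: 1 3 1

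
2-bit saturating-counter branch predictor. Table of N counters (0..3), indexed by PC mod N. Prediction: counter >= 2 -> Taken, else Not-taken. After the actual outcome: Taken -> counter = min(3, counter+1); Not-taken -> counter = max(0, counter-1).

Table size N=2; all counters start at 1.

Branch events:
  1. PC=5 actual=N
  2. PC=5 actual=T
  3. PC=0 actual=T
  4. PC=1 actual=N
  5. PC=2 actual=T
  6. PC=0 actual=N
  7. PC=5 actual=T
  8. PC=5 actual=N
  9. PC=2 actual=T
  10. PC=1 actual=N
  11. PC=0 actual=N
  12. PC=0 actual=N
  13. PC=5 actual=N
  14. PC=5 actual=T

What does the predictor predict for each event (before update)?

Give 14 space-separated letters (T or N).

Answer: N N N N T T N N T N T T N N

Derivation:
Ev 1: PC=5 idx=1 pred=N actual=N -> ctr[1]=0
Ev 2: PC=5 idx=1 pred=N actual=T -> ctr[1]=1
Ev 3: PC=0 idx=0 pred=N actual=T -> ctr[0]=2
Ev 4: PC=1 idx=1 pred=N actual=N -> ctr[1]=0
Ev 5: PC=2 idx=0 pred=T actual=T -> ctr[0]=3
Ev 6: PC=0 idx=0 pred=T actual=N -> ctr[0]=2
Ev 7: PC=5 idx=1 pred=N actual=T -> ctr[1]=1
Ev 8: PC=5 idx=1 pred=N actual=N -> ctr[1]=0
Ev 9: PC=2 idx=0 pred=T actual=T -> ctr[0]=3
Ev 10: PC=1 idx=1 pred=N actual=N -> ctr[1]=0
Ev 11: PC=0 idx=0 pred=T actual=N -> ctr[0]=2
Ev 12: PC=0 idx=0 pred=T actual=N -> ctr[0]=1
Ev 13: PC=5 idx=1 pred=N actual=N -> ctr[1]=0
Ev 14: PC=5 idx=1 pred=N actual=T -> ctr[1]=1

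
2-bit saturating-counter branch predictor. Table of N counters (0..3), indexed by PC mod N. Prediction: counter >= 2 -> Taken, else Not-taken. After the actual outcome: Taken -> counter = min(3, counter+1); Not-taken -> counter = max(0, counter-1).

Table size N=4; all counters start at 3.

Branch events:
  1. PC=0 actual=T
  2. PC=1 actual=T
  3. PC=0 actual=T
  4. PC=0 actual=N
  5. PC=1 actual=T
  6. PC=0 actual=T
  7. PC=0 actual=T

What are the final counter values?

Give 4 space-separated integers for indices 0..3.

Answer: 3 3 3 3

Derivation:
Ev 1: PC=0 idx=0 pred=T actual=T -> ctr[0]=3
Ev 2: PC=1 idx=1 pred=T actual=T -> ctr[1]=3
Ev 3: PC=0 idx=0 pred=T actual=T -> ctr[0]=3
Ev 4: PC=0 idx=0 pred=T actual=N -> ctr[0]=2
Ev 5: PC=1 idx=1 pred=T actual=T -> ctr[1]=3
Ev 6: PC=0 idx=0 pred=T actual=T -> ctr[0]=3
Ev 7: PC=0 idx=0 pred=T actual=T -> ctr[0]=3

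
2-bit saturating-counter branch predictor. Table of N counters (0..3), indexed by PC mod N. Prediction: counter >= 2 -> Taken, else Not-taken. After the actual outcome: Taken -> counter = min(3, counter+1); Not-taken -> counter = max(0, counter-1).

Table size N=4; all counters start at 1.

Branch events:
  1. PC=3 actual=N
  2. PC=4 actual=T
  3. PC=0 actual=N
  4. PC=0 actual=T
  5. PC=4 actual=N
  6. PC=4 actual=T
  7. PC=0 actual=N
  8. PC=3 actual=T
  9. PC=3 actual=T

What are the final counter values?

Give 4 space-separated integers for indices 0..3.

Answer: 1 1 1 2

Derivation:
Ev 1: PC=3 idx=3 pred=N actual=N -> ctr[3]=0
Ev 2: PC=4 idx=0 pred=N actual=T -> ctr[0]=2
Ev 3: PC=0 idx=0 pred=T actual=N -> ctr[0]=1
Ev 4: PC=0 idx=0 pred=N actual=T -> ctr[0]=2
Ev 5: PC=4 idx=0 pred=T actual=N -> ctr[0]=1
Ev 6: PC=4 idx=0 pred=N actual=T -> ctr[0]=2
Ev 7: PC=0 idx=0 pred=T actual=N -> ctr[0]=1
Ev 8: PC=3 idx=3 pred=N actual=T -> ctr[3]=1
Ev 9: PC=3 idx=3 pred=N actual=T -> ctr[3]=2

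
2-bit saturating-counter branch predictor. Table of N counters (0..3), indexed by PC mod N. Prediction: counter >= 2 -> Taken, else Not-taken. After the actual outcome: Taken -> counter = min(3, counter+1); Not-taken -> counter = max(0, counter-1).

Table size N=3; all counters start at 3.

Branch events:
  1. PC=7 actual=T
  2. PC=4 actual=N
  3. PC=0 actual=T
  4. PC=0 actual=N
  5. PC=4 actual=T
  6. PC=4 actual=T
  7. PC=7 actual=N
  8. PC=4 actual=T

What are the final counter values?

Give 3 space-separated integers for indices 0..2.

Ev 1: PC=7 idx=1 pred=T actual=T -> ctr[1]=3
Ev 2: PC=4 idx=1 pred=T actual=N -> ctr[1]=2
Ev 3: PC=0 idx=0 pred=T actual=T -> ctr[0]=3
Ev 4: PC=0 idx=0 pred=T actual=N -> ctr[0]=2
Ev 5: PC=4 idx=1 pred=T actual=T -> ctr[1]=3
Ev 6: PC=4 idx=1 pred=T actual=T -> ctr[1]=3
Ev 7: PC=7 idx=1 pred=T actual=N -> ctr[1]=2
Ev 8: PC=4 idx=1 pred=T actual=T -> ctr[1]=3

Answer: 2 3 3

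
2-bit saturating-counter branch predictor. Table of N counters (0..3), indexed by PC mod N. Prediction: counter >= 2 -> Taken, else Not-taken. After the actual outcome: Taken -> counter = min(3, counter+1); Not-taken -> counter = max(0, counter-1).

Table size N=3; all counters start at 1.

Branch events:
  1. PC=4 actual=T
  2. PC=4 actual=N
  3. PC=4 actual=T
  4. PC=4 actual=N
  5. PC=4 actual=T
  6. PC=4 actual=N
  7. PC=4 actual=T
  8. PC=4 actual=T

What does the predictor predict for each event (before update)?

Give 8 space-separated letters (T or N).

Ev 1: PC=4 idx=1 pred=N actual=T -> ctr[1]=2
Ev 2: PC=4 idx=1 pred=T actual=N -> ctr[1]=1
Ev 3: PC=4 idx=1 pred=N actual=T -> ctr[1]=2
Ev 4: PC=4 idx=1 pred=T actual=N -> ctr[1]=1
Ev 5: PC=4 idx=1 pred=N actual=T -> ctr[1]=2
Ev 6: PC=4 idx=1 pred=T actual=N -> ctr[1]=1
Ev 7: PC=4 idx=1 pred=N actual=T -> ctr[1]=2
Ev 8: PC=4 idx=1 pred=T actual=T -> ctr[1]=3

Answer: N T N T N T N T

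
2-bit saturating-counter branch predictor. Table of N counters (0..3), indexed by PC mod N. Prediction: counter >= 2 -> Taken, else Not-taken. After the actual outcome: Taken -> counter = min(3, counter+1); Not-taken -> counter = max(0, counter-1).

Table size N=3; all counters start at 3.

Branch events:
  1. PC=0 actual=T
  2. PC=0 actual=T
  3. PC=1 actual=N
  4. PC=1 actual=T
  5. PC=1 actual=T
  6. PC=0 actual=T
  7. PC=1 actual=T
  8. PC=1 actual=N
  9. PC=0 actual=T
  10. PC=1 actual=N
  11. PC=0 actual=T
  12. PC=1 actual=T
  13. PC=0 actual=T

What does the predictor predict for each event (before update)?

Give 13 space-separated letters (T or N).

Ev 1: PC=0 idx=0 pred=T actual=T -> ctr[0]=3
Ev 2: PC=0 idx=0 pred=T actual=T -> ctr[0]=3
Ev 3: PC=1 idx=1 pred=T actual=N -> ctr[1]=2
Ev 4: PC=1 idx=1 pred=T actual=T -> ctr[1]=3
Ev 5: PC=1 idx=1 pred=T actual=T -> ctr[1]=3
Ev 6: PC=0 idx=0 pred=T actual=T -> ctr[0]=3
Ev 7: PC=1 idx=1 pred=T actual=T -> ctr[1]=3
Ev 8: PC=1 idx=1 pred=T actual=N -> ctr[1]=2
Ev 9: PC=0 idx=0 pred=T actual=T -> ctr[0]=3
Ev 10: PC=1 idx=1 pred=T actual=N -> ctr[1]=1
Ev 11: PC=0 idx=0 pred=T actual=T -> ctr[0]=3
Ev 12: PC=1 idx=1 pred=N actual=T -> ctr[1]=2
Ev 13: PC=0 idx=0 pred=T actual=T -> ctr[0]=3

Answer: T T T T T T T T T T T N T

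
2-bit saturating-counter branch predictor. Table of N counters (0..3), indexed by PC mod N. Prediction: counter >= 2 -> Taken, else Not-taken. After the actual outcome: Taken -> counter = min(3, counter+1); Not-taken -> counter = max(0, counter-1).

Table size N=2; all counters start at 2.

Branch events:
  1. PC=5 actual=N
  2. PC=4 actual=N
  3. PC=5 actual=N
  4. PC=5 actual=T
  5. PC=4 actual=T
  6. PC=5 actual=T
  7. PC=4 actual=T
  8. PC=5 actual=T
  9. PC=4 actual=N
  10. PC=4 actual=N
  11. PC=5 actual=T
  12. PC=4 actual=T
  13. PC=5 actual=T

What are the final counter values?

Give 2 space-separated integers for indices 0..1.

Answer: 2 3

Derivation:
Ev 1: PC=5 idx=1 pred=T actual=N -> ctr[1]=1
Ev 2: PC=4 idx=0 pred=T actual=N -> ctr[0]=1
Ev 3: PC=5 idx=1 pred=N actual=N -> ctr[1]=0
Ev 4: PC=5 idx=1 pred=N actual=T -> ctr[1]=1
Ev 5: PC=4 idx=0 pred=N actual=T -> ctr[0]=2
Ev 6: PC=5 idx=1 pred=N actual=T -> ctr[1]=2
Ev 7: PC=4 idx=0 pred=T actual=T -> ctr[0]=3
Ev 8: PC=5 idx=1 pred=T actual=T -> ctr[1]=3
Ev 9: PC=4 idx=0 pred=T actual=N -> ctr[0]=2
Ev 10: PC=4 idx=0 pred=T actual=N -> ctr[0]=1
Ev 11: PC=5 idx=1 pred=T actual=T -> ctr[1]=3
Ev 12: PC=4 idx=0 pred=N actual=T -> ctr[0]=2
Ev 13: PC=5 idx=1 pred=T actual=T -> ctr[1]=3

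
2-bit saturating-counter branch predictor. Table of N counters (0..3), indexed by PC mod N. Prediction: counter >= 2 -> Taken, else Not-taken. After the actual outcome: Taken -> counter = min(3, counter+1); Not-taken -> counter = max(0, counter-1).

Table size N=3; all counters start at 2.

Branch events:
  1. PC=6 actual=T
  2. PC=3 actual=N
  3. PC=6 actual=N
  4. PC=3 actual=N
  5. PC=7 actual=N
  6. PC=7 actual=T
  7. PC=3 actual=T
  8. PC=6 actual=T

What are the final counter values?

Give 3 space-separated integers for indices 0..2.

Ev 1: PC=6 idx=0 pred=T actual=T -> ctr[0]=3
Ev 2: PC=3 idx=0 pred=T actual=N -> ctr[0]=2
Ev 3: PC=6 idx=0 pred=T actual=N -> ctr[0]=1
Ev 4: PC=3 idx=0 pred=N actual=N -> ctr[0]=0
Ev 5: PC=7 idx=1 pred=T actual=N -> ctr[1]=1
Ev 6: PC=7 idx=1 pred=N actual=T -> ctr[1]=2
Ev 7: PC=3 idx=0 pred=N actual=T -> ctr[0]=1
Ev 8: PC=6 idx=0 pred=N actual=T -> ctr[0]=2

Answer: 2 2 2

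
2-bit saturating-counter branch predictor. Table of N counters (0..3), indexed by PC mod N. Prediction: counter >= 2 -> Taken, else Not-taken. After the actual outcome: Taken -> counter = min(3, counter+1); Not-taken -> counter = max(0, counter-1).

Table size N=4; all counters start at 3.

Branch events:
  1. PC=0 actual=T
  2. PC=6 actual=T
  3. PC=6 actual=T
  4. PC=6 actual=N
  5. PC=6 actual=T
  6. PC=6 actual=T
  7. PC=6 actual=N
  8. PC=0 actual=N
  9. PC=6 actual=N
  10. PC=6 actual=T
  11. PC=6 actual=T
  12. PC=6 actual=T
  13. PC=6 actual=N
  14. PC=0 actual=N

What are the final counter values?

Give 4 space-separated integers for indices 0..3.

Answer: 1 3 2 3

Derivation:
Ev 1: PC=0 idx=0 pred=T actual=T -> ctr[0]=3
Ev 2: PC=6 idx=2 pred=T actual=T -> ctr[2]=3
Ev 3: PC=6 idx=2 pred=T actual=T -> ctr[2]=3
Ev 4: PC=6 idx=2 pred=T actual=N -> ctr[2]=2
Ev 5: PC=6 idx=2 pred=T actual=T -> ctr[2]=3
Ev 6: PC=6 idx=2 pred=T actual=T -> ctr[2]=3
Ev 7: PC=6 idx=2 pred=T actual=N -> ctr[2]=2
Ev 8: PC=0 idx=0 pred=T actual=N -> ctr[0]=2
Ev 9: PC=6 idx=2 pred=T actual=N -> ctr[2]=1
Ev 10: PC=6 idx=2 pred=N actual=T -> ctr[2]=2
Ev 11: PC=6 idx=2 pred=T actual=T -> ctr[2]=3
Ev 12: PC=6 idx=2 pred=T actual=T -> ctr[2]=3
Ev 13: PC=6 idx=2 pred=T actual=N -> ctr[2]=2
Ev 14: PC=0 idx=0 pred=T actual=N -> ctr[0]=1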